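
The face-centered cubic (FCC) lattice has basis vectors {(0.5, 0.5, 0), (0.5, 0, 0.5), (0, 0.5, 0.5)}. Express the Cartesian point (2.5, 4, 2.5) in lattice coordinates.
4b₁ + b₂ + 4b₃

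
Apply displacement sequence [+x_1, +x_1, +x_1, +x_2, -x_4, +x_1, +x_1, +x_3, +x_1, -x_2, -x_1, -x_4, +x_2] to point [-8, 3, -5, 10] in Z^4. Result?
(-3, 4, -4, 8)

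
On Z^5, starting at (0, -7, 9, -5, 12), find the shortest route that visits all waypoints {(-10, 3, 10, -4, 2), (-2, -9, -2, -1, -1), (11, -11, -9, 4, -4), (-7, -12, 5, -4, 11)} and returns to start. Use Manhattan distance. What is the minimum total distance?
174
(one optimal route: (0, -7, 9, -5, 12) → (-10, 3, 10, -4, 2) → (-2, -9, -2, -1, -1) → (11, -11, -9, 4, -4) → (-7, -12, 5, -4, 11) → (0, -7, 9, -5, 12))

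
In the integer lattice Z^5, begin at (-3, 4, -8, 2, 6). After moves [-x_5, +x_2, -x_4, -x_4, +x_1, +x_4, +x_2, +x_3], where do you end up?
(-2, 6, -7, 1, 5)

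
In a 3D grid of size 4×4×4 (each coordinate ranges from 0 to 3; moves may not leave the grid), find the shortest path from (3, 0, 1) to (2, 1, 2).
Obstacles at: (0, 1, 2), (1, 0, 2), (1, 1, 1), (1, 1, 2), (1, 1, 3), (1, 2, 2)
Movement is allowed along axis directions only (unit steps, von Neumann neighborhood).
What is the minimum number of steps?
3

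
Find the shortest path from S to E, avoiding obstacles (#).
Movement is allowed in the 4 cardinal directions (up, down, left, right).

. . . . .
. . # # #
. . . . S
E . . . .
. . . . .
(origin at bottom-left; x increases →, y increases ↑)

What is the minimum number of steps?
5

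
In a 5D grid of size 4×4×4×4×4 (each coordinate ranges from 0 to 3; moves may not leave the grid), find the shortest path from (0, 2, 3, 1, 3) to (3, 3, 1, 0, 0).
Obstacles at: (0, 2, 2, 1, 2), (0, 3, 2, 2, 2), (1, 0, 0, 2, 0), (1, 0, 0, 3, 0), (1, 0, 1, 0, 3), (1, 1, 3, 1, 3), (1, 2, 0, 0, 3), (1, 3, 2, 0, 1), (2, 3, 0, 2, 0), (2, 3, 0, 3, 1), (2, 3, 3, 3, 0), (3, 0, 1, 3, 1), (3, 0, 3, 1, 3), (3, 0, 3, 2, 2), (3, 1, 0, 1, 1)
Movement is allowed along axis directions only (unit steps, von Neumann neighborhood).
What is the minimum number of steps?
10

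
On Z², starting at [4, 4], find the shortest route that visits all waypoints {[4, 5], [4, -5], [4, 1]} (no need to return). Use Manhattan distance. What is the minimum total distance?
11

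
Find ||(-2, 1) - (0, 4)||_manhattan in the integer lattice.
5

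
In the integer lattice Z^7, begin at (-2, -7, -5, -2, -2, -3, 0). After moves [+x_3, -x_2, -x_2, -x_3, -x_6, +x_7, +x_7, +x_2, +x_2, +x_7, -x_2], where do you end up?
(-2, -8, -5, -2, -2, -4, 3)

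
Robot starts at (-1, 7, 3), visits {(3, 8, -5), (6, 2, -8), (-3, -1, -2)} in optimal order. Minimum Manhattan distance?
43
(one optimal route: (-1, 7, 3) → (3, 8, -5) → (6, 2, -8) → (-3, -1, -2))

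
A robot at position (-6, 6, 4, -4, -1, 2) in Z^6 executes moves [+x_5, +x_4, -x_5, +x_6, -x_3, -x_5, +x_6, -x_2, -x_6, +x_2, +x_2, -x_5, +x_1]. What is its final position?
(-5, 7, 3, -3, -3, 3)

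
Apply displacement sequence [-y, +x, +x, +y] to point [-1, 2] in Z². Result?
(1, 2)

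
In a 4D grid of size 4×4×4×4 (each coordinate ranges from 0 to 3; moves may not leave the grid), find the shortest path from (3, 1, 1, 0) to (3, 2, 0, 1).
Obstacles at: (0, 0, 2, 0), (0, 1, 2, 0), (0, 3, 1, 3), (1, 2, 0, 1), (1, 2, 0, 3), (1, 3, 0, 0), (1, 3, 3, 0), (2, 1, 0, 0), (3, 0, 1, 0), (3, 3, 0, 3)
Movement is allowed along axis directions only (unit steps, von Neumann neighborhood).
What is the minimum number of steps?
3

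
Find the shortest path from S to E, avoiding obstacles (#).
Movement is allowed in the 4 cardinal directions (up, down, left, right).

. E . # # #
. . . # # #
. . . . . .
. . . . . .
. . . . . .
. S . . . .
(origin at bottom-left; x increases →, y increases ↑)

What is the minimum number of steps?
5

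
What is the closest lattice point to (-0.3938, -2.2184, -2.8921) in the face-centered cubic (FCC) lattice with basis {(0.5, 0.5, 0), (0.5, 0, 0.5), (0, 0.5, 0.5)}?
(-0.5, -2.5, -3)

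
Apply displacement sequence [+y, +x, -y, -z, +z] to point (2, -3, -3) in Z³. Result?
(3, -3, -3)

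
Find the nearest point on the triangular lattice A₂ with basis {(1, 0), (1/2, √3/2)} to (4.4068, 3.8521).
(4.5, 4.33)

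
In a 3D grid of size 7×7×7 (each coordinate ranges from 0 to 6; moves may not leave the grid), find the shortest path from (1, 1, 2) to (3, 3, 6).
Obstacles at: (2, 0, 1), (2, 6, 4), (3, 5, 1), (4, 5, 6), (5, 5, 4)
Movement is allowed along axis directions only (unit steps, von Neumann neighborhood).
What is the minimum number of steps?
8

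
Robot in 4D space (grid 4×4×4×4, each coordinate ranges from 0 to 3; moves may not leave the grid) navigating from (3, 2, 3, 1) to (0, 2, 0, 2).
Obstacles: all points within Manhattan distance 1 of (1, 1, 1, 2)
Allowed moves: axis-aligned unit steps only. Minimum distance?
7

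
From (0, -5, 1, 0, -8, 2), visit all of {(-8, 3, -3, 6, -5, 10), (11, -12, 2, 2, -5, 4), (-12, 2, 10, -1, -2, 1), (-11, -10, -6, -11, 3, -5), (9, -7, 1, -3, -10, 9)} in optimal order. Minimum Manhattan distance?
182
(one optimal route: (0, -5, 1, 0, -8, 2) → (11, -12, 2, 2, -5, 4) → (9, -7, 1, -3, -10, 9) → (-8, 3, -3, 6, -5, 10) → (-12, 2, 10, -1, -2, 1) → (-11, -10, -6, -11, 3, -5))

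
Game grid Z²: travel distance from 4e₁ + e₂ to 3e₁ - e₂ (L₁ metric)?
3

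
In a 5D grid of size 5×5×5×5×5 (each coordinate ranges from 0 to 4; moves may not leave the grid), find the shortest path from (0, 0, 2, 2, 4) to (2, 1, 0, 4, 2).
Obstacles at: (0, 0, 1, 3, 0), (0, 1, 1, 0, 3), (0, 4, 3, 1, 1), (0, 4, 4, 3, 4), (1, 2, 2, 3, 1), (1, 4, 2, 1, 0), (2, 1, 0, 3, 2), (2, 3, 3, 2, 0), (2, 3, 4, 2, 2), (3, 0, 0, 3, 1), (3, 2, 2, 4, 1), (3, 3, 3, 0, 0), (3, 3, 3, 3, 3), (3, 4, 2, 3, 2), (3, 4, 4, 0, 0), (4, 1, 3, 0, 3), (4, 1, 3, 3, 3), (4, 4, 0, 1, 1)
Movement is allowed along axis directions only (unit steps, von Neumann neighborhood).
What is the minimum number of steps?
9
(one shortest path: (0, 0, 2, 2, 4) → (1, 0, 2, 2, 4) → (2, 0, 2, 2, 4) → (2, 1, 2, 2, 4) → (2, 1, 1, 2, 4) → (2, 1, 0, 2, 4) → (2, 1, 0, 3, 4) → (2, 1, 0, 4, 4) → (2, 1, 0, 4, 3) → (2, 1, 0, 4, 2))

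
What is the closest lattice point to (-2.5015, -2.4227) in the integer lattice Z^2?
(-3, -2)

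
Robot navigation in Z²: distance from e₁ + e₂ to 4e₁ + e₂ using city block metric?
3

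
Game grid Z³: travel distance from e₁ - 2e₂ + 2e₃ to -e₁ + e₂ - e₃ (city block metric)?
8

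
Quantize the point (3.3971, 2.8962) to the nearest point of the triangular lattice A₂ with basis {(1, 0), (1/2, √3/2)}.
(3.5, 2.598)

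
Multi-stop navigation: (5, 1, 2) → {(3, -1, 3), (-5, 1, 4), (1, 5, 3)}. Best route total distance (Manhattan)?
24
(one optimal route: (5, 1, 2) → (3, -1, 3) → (1, 5, 3) → (-5, 1, 4))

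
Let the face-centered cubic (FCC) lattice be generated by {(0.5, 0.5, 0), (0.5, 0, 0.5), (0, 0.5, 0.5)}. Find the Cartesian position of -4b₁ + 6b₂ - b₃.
(1, -2.5, 2.5)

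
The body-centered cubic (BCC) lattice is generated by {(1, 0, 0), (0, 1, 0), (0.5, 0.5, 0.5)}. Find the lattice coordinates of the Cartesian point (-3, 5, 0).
-3b₁ + 5b₂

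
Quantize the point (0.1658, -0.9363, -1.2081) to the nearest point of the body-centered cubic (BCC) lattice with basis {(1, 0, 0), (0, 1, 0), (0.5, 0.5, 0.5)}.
(0, -1, -1)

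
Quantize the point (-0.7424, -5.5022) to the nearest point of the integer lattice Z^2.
(-1, -6)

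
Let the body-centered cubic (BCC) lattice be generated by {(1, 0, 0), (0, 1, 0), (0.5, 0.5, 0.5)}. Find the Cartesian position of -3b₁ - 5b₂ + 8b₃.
(1, -1, 4)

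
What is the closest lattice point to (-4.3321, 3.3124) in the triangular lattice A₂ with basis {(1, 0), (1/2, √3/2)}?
(-4, 3.464)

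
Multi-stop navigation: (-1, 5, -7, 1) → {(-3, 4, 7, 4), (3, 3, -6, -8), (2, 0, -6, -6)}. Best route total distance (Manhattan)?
54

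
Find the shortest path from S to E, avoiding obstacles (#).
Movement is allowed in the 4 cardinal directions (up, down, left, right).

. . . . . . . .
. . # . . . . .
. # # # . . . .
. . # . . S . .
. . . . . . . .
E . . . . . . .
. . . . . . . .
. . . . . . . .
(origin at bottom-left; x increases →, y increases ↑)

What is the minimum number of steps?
7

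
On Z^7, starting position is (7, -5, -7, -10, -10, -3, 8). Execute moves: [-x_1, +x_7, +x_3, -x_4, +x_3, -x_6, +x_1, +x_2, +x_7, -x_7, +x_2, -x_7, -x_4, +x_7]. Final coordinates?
(7, -3, -5, -12, -10, -4, 9)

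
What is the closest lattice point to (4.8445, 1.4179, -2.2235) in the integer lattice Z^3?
(5, 1, -2)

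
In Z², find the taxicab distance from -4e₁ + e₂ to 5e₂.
8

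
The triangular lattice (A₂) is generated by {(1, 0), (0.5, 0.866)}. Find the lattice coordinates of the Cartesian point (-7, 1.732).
-8b₁ + 2b₂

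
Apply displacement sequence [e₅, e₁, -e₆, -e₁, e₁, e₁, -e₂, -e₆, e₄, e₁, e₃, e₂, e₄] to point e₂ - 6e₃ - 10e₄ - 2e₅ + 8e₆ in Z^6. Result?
(3, 1, -5, -8, -1, 6)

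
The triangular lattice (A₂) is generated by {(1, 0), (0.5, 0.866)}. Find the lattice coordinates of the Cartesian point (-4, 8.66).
-9b₁ + 10b₂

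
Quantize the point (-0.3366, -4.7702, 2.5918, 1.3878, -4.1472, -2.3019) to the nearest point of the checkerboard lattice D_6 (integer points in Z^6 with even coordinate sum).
(0, -5, 2, 1, -4, -2)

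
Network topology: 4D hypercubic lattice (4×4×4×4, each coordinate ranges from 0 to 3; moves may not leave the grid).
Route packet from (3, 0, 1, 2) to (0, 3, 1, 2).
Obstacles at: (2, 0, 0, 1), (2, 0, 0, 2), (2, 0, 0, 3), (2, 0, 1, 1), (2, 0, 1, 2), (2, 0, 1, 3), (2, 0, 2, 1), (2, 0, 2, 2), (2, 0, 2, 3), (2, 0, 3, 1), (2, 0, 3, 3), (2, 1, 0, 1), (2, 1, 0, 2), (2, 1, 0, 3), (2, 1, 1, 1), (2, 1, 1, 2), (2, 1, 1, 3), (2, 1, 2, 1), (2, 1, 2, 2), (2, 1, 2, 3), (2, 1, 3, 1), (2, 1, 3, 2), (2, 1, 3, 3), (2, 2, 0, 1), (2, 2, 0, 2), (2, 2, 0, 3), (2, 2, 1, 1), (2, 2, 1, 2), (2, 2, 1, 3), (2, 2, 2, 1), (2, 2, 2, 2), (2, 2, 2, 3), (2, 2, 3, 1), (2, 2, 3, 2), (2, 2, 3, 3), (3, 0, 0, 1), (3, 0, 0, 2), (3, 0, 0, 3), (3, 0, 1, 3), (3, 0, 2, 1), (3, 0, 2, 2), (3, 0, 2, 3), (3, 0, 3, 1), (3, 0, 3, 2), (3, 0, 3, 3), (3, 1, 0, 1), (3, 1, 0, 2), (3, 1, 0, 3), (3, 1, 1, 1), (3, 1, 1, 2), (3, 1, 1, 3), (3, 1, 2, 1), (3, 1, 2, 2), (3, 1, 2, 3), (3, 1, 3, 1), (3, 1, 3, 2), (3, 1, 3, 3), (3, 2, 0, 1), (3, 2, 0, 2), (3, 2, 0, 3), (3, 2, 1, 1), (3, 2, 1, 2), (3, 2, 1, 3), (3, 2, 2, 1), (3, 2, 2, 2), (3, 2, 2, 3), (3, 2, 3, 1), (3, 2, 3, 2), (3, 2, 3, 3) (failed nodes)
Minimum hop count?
10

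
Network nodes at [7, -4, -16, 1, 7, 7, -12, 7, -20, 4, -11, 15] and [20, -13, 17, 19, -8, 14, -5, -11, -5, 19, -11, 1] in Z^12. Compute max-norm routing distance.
33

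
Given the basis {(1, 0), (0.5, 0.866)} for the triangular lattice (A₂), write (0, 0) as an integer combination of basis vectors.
0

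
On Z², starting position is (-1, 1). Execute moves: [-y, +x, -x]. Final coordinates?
(-1, 0)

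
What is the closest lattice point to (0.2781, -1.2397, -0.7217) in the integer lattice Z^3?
(0, -1, -1)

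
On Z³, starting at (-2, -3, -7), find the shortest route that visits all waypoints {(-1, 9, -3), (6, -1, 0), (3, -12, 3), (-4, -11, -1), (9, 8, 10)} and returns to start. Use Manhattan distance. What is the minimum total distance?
108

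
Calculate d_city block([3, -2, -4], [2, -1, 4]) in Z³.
10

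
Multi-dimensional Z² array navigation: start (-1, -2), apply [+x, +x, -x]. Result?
(0, -2)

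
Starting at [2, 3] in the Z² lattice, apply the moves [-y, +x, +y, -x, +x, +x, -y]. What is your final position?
(4, 2)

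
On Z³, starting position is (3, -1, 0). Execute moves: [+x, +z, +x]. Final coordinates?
(5, -1, 1)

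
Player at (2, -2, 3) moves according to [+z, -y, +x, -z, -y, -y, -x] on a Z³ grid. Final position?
(2, -5, 3)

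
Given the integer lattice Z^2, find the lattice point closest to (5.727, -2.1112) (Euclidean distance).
(6, -2)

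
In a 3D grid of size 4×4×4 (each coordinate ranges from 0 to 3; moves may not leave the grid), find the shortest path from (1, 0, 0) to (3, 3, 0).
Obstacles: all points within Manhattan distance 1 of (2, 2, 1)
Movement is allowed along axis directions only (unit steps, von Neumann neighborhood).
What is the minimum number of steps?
5
(one shortest path: (1, 0, 0) → (2, 0, 0) → (3, 0, 0) → (3, 1, 0) → (3, 2, 0) → (3, 3, 0))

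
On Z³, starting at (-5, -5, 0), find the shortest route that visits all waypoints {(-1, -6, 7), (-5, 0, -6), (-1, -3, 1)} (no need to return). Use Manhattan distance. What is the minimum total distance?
34
(one optimal route: (-5, -5, 0) → (-5, 0, -6) → (-1, -3, 1) → (-1, -6, 7))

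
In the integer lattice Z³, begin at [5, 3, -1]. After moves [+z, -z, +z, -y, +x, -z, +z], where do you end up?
(6, 2, 0)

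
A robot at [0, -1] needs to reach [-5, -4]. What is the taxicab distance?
8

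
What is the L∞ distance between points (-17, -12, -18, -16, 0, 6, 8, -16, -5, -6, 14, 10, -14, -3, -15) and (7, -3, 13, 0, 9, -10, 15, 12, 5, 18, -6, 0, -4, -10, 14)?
31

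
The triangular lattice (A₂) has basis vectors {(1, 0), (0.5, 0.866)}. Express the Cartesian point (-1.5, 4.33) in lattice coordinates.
-4b₁ + 5b₂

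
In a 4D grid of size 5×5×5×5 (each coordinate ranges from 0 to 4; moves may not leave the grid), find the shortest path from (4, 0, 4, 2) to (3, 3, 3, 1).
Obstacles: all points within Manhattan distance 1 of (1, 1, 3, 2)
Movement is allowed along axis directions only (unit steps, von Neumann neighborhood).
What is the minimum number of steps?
6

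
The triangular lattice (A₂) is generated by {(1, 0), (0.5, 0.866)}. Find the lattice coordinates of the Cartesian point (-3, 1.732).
-4b₁ + 2b₂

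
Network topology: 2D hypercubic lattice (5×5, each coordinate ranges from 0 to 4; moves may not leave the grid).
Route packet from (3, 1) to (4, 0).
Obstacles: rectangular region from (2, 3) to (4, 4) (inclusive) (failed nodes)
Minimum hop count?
2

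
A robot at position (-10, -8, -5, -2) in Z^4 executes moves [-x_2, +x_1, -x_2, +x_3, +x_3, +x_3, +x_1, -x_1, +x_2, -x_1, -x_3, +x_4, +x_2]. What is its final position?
(-10, -8, -3, -1)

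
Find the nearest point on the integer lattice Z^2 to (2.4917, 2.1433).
(2, 2)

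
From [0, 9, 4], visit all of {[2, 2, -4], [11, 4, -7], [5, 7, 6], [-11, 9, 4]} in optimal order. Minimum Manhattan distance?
63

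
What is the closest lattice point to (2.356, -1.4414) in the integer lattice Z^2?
(2, -1)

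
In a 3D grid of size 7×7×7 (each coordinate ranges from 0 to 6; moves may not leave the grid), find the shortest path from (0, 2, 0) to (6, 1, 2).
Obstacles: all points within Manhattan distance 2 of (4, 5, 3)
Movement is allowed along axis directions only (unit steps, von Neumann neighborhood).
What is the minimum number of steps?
9
(one shortest path: (0, 2, 0) → (1, 2, 0) → (2, 2, 0) → (3, 2, 0) → (4, 2, 0) → (5, 2, 0) → (6, 2, 0) → (6, 1, 0) → (6, 1, 1) → (6, 1, 2))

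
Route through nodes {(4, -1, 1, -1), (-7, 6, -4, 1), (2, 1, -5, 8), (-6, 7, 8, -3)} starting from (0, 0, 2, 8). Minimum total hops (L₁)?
72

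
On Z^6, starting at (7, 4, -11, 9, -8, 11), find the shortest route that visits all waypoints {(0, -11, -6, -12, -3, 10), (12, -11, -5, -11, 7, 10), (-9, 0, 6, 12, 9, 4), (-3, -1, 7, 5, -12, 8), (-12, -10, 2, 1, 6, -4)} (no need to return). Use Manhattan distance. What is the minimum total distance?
204
(one optimal route: (7, 4, -11, 9, -8, 11) → (-3, -1, 7, 5, -12, 8) → (-9, 0, 6, 12, 9, 4) → (-12, -10, 2, 1, 6, -4) → (0, -11, -6, -12, -3, 10) → (12, -11, -5, -11, 7, 10))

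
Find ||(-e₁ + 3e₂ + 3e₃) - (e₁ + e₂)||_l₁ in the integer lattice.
7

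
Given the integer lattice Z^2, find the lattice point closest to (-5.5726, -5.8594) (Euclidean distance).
(-6, -6)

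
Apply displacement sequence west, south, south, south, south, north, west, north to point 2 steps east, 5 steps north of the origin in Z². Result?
(0, 3)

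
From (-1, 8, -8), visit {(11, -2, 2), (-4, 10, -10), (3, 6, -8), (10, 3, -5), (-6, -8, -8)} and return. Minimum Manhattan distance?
94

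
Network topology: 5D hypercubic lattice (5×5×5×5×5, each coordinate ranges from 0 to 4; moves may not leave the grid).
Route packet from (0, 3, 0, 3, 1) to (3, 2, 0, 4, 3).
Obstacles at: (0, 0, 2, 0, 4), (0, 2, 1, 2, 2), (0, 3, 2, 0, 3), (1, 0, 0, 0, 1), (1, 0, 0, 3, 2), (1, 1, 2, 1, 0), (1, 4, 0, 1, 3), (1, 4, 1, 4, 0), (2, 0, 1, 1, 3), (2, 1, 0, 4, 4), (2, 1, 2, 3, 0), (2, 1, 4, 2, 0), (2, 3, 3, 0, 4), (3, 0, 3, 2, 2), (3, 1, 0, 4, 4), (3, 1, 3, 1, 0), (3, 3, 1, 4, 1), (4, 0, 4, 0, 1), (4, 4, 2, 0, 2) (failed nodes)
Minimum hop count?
7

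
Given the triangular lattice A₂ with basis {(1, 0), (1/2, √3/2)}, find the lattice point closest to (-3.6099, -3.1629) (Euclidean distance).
(-4, -3.464)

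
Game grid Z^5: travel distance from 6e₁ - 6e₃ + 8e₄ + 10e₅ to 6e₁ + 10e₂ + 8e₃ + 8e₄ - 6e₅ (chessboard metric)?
16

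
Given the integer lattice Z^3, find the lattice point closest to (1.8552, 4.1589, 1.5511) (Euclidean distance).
(2, 4, 2)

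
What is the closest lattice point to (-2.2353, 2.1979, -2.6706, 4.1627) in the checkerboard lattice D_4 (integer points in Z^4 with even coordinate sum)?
(-2, 2, -2, 4)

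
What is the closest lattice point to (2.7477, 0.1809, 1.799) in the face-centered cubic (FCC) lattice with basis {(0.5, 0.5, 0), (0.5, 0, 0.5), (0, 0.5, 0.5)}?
(3, 0, 2)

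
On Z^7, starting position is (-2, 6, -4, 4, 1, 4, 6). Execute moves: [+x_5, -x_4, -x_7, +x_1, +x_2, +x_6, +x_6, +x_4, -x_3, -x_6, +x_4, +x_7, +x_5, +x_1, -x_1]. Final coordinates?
(-1, 7, -5, 5, 3, 5, 6)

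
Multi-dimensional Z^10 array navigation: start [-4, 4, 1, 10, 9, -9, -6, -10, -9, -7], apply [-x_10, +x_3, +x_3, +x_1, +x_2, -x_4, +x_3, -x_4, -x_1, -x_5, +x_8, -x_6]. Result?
(-4, 5, 4, 8, 8, -10, -6, -9, -9, -8)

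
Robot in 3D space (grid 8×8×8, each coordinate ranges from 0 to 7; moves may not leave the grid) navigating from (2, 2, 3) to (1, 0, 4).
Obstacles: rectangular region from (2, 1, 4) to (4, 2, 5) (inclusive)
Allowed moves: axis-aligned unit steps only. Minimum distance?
4
(one shortest path: (2, 2, 3) → (1, 2, 3) → (1, 1, 3) → (1, 0, 3) → (1, 0, 4))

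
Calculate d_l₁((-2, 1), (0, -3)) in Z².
6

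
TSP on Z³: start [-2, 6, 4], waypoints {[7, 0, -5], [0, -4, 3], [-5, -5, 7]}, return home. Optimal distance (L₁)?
70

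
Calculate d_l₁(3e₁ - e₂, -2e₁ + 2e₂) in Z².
8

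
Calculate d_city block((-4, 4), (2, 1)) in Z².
9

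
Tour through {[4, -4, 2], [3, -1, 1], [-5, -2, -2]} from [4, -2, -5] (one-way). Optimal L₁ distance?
26
(one optimal route: (4, -2, -5) → (4, -4, 2) → (3, -1, 1) → (-5, -2, -2))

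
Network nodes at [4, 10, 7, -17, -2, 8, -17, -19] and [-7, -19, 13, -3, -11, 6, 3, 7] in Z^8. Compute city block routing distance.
117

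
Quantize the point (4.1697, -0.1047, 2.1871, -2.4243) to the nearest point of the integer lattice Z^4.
(4, 0, 2, -2)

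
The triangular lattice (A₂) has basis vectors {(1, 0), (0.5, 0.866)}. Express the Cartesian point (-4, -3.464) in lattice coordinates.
-2b₁ - 4b₂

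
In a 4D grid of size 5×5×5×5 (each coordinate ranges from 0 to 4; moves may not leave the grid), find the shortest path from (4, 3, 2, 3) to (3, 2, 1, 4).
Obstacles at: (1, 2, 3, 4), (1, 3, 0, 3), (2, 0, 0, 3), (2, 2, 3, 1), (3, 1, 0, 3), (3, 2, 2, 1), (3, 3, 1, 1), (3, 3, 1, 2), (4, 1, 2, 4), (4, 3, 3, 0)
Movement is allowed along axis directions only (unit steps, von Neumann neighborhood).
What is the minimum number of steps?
4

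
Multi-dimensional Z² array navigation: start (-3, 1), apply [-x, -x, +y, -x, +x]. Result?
(-5, 2)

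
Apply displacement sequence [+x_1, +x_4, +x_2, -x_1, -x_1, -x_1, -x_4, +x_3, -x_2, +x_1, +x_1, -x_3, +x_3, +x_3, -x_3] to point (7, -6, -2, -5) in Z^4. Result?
(7, -6, -1, -5)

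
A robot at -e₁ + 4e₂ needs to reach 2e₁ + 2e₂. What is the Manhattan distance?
5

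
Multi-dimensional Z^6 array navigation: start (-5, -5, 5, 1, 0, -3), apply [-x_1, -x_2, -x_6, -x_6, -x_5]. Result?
(-6, -6, 5, 1, -1, -5)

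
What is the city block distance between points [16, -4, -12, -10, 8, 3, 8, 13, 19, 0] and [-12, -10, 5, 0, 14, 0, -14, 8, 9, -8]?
115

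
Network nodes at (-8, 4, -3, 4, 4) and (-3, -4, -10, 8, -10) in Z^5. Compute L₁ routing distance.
38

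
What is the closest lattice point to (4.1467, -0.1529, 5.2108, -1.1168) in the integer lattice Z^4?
(4, 0, 5, -1)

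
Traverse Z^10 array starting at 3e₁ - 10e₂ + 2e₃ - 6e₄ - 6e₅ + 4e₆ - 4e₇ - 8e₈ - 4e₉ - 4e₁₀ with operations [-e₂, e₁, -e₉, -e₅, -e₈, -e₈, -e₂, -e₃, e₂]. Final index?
(4, -11, 1, -6, -7, 4, -4, -10, -5, -4)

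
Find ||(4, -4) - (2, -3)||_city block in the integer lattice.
3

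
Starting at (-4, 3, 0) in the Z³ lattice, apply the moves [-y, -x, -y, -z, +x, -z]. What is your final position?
(-4, 1, -2)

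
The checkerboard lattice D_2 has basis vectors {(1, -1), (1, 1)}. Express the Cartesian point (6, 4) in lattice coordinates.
b₁ + 5b₂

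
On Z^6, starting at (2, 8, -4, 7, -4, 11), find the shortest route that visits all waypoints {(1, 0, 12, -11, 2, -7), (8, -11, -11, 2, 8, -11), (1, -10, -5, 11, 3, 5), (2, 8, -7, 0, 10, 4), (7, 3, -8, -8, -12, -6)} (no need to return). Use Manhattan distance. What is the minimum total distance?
215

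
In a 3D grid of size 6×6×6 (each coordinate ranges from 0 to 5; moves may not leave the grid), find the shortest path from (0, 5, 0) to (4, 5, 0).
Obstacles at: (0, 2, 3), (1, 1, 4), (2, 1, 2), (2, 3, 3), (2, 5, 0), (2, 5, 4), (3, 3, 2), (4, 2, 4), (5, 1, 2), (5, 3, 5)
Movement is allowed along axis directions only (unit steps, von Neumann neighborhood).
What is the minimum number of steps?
6
(one shortest path: (0, 5, 0) → (1, 5, 0) → (1, 4, 0) → (2, 4, 0) → (3, 4, 0) → (4, 4, 0) → (4, 5, 0))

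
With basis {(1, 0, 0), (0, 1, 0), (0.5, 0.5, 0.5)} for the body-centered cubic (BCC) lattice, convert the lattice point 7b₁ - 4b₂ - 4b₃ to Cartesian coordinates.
(5, -6, -2)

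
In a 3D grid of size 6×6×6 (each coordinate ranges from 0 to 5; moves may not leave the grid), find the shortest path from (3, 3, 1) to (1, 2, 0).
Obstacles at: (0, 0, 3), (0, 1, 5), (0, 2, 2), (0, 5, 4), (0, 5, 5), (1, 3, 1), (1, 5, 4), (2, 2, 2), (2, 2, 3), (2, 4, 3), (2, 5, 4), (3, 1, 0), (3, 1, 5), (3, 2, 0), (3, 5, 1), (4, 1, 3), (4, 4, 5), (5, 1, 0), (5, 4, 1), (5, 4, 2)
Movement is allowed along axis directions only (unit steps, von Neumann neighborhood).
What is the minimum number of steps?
4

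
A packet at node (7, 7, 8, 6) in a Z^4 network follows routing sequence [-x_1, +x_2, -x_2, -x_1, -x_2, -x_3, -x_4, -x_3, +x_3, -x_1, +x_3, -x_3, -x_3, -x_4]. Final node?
(4, 6, 6, 4)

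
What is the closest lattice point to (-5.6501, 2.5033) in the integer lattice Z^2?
(-6, 3)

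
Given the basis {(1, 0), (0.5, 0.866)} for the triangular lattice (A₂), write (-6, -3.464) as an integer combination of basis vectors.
-4b₁ - 4b₂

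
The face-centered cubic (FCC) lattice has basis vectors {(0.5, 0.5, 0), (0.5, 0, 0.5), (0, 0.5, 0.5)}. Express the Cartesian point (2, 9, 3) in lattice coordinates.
8b₁ - 4b₂ + 10b₃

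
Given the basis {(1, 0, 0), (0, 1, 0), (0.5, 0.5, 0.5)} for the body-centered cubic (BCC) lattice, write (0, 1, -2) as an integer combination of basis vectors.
2b₁ + 3b₂ - 4b₃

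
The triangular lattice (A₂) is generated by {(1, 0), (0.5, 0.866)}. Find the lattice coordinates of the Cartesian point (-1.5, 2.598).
-3b₁ + 3b₂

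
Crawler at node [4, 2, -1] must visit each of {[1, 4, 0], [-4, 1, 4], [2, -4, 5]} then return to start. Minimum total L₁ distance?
44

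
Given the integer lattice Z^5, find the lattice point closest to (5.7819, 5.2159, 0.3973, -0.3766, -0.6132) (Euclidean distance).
(6, 5, 0, 0, -1)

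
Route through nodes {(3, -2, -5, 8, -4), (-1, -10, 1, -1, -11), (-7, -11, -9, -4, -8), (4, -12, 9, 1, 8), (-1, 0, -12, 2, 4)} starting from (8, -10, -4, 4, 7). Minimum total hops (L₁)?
147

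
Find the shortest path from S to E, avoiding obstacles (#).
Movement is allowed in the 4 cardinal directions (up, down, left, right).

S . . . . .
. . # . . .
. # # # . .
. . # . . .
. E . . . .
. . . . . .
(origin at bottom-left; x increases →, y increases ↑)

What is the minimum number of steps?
5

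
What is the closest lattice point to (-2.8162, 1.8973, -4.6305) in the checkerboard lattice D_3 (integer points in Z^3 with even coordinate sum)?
(-3, 2, -5)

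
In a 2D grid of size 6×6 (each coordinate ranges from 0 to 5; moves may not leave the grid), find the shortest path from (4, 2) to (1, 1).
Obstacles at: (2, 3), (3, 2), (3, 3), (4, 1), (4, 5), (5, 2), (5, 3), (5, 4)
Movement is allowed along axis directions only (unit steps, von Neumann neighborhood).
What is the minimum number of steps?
8
(one shortest path: (4, 2) → (4, 3) → (4, 4) → (3, 4) → (2, 4) → (1, 4) → (1, 3) → (1, 2) → (1, 1))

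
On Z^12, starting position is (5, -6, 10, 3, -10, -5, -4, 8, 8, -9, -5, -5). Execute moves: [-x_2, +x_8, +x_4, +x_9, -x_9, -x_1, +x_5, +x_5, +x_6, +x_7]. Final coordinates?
(4, -7, 10, 4, -8, -4, -3, 9, 8, -9, -5, -5)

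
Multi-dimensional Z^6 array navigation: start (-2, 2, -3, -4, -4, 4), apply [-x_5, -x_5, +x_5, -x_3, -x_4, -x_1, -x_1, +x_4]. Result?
(-4, 2, -4, -4, -5, 4)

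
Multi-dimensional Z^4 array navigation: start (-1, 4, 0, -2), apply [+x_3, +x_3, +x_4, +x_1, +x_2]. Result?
(0, 5, 2, -1)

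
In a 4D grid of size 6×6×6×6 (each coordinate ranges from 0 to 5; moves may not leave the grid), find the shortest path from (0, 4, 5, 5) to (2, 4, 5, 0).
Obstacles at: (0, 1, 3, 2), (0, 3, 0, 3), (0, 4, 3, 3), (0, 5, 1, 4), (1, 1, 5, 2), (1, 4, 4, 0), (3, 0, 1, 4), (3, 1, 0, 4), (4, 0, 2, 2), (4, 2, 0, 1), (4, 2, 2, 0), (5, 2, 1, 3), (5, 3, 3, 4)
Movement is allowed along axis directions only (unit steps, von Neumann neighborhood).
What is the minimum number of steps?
7
(one shortest path: (0, 4, 5, 5) → (1, 4, 5, 5) → (2, 4, 5, 5) → (2, 4, 5, 4) → (2, 4, 5, 3) → (2, 4, 5, 2) → (2, 4, 5, 1) → (2, 4, 5, 0))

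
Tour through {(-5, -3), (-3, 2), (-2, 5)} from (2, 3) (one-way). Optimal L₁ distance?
17
(one optimal route: (2, 3) → (-2, 5) → (-3, 2) → (-5, -3))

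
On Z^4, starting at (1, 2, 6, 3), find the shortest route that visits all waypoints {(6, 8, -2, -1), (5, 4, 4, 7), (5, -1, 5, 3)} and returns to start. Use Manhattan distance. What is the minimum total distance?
60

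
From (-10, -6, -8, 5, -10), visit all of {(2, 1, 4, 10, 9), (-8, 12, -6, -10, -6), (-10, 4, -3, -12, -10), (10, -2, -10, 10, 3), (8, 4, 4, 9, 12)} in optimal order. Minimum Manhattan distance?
160
(one optimal route: (-10, -6, -8, 5, -10) → (-10, 4, -3, -12, -10) → (-8, 12, -6, -10, -6) → (10, -2, -10, 10, 3) → (2, 1, 4, 10, 9) → (8, 4, 4, 9, 12))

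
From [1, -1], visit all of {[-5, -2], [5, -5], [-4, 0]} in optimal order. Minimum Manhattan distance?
22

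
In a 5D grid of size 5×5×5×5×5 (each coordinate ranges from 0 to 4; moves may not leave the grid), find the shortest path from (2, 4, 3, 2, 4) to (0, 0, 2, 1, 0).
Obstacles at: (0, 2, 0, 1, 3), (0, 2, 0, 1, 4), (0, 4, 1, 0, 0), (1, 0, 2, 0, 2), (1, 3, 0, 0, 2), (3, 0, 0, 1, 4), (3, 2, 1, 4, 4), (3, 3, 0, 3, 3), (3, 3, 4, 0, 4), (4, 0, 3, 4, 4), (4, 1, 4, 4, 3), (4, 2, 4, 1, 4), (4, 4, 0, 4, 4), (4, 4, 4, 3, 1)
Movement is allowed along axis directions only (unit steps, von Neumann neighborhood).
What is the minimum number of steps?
12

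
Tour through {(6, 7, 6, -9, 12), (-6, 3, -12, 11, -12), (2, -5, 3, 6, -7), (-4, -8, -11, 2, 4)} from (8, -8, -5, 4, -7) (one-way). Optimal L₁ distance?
160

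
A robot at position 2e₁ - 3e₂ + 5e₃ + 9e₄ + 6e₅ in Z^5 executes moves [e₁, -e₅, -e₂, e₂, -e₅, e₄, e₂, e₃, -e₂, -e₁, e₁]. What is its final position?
(3, -3, 6, 10, 4)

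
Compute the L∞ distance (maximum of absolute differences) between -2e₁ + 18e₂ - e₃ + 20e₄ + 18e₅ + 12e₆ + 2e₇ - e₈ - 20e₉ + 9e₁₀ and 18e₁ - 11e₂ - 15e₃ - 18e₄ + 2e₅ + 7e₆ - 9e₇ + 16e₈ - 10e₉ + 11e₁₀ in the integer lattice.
38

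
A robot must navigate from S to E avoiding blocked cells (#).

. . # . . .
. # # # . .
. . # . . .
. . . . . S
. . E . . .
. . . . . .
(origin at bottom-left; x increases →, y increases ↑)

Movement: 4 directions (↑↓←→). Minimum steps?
4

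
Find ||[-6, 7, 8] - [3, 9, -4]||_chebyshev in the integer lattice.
12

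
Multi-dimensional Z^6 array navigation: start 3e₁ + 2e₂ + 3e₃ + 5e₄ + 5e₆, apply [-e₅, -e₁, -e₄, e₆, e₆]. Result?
(2, 2, 3, 4, -1, 7)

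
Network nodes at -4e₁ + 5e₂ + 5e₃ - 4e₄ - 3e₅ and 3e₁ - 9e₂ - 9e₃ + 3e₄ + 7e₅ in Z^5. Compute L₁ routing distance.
52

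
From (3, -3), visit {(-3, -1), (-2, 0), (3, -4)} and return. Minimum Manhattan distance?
20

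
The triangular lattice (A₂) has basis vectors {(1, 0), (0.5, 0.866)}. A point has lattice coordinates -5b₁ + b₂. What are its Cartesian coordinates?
(-4.5, 0.866)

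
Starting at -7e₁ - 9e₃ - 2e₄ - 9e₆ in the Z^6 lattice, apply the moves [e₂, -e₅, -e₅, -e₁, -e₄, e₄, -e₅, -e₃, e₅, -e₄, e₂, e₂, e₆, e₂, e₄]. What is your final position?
(-8, 4, -10, -2, -2, -8)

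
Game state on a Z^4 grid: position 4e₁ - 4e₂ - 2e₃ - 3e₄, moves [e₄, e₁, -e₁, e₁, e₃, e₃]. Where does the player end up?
(5, -4, 0, -2)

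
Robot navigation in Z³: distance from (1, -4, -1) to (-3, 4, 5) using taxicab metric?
18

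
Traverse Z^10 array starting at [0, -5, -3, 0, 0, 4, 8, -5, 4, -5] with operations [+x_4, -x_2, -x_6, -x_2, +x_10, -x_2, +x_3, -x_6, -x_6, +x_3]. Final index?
(0, -8, -1, 1, 0, 1, 8, -5, 4, -4)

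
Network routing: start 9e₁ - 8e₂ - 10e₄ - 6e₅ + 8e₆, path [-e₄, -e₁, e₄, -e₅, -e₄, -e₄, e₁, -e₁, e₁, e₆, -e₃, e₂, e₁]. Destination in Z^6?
(10, -7, -1, -12, -7, 9)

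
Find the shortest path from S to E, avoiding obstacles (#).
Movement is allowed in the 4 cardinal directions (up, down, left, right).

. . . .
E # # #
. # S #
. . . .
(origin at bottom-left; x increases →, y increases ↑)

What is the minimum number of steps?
5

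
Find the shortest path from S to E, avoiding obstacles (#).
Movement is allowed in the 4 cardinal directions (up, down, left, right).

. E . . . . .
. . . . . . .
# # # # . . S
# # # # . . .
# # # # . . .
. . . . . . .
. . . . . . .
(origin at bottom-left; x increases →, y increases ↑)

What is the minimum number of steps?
7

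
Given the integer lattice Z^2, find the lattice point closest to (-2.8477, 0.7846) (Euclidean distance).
(-3, 1)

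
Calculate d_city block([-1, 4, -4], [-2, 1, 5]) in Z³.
13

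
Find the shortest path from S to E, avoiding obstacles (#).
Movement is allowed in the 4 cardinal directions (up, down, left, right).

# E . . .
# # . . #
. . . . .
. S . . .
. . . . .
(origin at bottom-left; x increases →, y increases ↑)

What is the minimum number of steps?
5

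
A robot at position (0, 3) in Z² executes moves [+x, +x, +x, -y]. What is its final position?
(3, 2)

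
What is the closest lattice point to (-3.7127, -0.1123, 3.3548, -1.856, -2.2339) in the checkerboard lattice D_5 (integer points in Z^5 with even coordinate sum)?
(-4, 0, 4, -2, -2)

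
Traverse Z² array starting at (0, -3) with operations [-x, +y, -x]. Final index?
(-2, -2)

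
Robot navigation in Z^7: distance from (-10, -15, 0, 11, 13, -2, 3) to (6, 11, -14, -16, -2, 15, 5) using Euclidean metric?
48.734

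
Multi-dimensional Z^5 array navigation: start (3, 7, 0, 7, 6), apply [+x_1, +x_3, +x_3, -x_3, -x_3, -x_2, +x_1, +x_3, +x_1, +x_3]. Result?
(6, 6, 2, 7, 6)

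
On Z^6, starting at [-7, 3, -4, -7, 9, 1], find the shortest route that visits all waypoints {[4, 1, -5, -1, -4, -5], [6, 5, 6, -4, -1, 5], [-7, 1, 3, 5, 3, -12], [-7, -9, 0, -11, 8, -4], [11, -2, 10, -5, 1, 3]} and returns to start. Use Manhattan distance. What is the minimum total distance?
210
(one optimal route: (-7, 3, -4, -7, 9, 1) → (-7, -9, 0, -11, 8, -4) → (-7, 1, 3, 5, 3, -12) → (4, 1, -5, -1, -4, -5) → (6, 5, 6, -4, -1, 5) → (11, -2, 10, -5, 1, 3) → (-7, 3, -4, -7, 9, 1))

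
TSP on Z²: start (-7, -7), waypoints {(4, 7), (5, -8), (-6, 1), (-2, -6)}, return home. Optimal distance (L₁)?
56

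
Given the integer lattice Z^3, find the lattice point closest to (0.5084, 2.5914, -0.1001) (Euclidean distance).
(1, 3, 0)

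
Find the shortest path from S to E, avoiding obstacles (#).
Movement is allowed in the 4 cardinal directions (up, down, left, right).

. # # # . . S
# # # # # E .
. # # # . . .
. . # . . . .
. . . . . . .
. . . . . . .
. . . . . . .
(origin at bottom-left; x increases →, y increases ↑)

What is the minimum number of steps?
2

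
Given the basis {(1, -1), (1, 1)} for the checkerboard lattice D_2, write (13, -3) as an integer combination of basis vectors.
8b₁ + 5b₂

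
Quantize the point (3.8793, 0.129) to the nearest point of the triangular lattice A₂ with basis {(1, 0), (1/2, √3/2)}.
(4, 0)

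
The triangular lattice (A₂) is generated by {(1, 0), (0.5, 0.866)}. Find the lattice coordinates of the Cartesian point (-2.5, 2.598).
-4b₁ + 3b₂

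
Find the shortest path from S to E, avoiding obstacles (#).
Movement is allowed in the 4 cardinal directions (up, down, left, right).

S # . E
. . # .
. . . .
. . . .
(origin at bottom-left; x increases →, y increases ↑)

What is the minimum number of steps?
7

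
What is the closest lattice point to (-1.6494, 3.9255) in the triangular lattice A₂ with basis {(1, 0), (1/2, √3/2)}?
(-1.5, 4.33)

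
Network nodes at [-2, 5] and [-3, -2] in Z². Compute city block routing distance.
8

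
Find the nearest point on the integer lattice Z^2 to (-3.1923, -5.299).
(-3, -5)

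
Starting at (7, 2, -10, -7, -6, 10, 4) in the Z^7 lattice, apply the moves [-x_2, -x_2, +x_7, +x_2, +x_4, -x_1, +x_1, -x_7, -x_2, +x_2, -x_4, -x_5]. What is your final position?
(7, 1, -10, -7, -7, 10, 4)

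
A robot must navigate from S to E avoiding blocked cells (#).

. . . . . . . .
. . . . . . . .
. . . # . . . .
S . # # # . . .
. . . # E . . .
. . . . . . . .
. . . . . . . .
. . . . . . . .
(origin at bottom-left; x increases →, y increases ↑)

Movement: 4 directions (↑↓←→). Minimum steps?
7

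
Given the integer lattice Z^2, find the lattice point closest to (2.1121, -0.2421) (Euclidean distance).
(2, 0)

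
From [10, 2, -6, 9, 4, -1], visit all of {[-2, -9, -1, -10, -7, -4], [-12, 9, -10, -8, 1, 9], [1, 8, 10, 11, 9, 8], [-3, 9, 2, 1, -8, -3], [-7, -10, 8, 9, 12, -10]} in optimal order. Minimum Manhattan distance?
243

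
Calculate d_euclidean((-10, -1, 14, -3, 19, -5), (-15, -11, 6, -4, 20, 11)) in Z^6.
21.1424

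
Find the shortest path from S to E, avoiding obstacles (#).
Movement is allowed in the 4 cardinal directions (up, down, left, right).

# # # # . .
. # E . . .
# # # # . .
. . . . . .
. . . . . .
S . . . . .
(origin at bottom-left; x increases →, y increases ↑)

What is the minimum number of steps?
10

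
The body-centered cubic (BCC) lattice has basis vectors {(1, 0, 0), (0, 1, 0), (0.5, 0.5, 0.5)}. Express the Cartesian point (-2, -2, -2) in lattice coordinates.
-4b₃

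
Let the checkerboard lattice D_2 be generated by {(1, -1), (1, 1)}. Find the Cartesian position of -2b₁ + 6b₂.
(4, 8)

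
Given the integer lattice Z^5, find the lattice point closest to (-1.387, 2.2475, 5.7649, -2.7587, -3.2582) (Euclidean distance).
(-1, 2, 6, -3, -3)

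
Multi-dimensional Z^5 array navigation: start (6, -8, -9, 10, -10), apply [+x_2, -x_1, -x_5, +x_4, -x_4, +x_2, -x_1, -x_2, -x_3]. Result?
(4, -7, -10, 10, -11)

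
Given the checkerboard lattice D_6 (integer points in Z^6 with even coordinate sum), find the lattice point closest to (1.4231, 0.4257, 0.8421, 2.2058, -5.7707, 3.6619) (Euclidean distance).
(1, 0, 1, 2, -6, 4)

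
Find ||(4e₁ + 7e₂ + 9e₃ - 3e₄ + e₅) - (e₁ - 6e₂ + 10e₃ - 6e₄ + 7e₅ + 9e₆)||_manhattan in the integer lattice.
35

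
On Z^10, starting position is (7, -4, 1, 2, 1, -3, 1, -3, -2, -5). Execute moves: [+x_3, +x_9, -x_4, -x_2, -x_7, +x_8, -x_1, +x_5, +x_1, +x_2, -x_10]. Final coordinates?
(7, -4, 2, 1, 2, -3, 0, -2, -1, -6)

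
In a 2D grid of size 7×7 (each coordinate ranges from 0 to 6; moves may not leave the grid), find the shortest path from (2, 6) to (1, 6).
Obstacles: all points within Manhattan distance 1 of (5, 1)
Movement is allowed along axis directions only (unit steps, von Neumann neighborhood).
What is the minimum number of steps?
1
(one shortest path: (2, 6) → (1, 6))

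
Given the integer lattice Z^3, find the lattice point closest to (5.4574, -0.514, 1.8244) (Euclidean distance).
(5, -1, 2)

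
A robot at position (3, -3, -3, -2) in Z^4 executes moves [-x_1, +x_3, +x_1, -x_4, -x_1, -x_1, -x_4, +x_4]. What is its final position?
(1, -3, -2, -3)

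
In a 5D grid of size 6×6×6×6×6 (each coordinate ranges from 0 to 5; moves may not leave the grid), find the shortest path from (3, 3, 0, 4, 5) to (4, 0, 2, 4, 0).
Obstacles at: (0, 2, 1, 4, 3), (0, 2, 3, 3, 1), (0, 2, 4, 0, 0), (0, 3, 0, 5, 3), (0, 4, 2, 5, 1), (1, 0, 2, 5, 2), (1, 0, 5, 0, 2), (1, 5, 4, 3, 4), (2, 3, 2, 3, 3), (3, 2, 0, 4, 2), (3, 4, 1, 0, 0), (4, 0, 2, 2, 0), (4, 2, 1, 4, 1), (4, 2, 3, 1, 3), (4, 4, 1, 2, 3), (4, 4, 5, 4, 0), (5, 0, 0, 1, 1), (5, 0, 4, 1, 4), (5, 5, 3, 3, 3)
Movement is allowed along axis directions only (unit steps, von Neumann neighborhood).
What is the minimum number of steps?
11
(one shortest path: (3, 3, 0, 4, 5) → (4, 3, 0, 4, 5) → (4, 2, 0, 4, 5) → (4, 1, 0, 4, 5) → (4, 0, 0, 4, 5) → (4, 0, 1, 4, 5) → (4, 0, 2, 4, 5) → (4, 0, 2, 4, 4) → (4, 0, 2, 4, 3) → (4, 0, 2, 4, 2) → (4, 0, 2, 4, 1) → (4, 0, 2, 4, 0))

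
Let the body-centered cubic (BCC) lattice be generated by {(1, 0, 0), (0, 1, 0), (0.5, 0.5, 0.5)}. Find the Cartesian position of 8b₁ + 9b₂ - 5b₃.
(5.5, 6.5, -2.5)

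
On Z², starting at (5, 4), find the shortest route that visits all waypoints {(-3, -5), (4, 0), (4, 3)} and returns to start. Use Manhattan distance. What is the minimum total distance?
34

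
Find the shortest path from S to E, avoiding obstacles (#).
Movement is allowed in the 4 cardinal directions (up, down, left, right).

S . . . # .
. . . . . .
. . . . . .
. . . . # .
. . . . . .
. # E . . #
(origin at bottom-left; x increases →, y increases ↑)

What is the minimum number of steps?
7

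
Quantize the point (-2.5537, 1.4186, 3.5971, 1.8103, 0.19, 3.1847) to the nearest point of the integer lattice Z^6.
(-3, 1, 4, 2, 0, 3)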